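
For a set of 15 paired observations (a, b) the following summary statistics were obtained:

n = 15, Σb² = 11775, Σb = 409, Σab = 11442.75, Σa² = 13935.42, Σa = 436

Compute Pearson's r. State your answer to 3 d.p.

-0.502

r = (nΣab − ΣaΣb) / √[(nΣa² − (Σa)²)(nΣb² − (Σb)²)]
Numerator: 15×11442.75 − 436×409 = -6682.75
Denominator: √[(209031.3 − 190096)(176625 − 167281)] = √[18935.3 × 9344] = 13301.5579
r = -6682.75 / 13301.5579 ≈ -0.502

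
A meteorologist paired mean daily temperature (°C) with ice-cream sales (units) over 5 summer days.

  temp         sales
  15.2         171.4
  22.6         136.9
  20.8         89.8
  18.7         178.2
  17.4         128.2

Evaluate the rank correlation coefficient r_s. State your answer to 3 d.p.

Rank temp: 1, 5, 4, 3, 2
Rank sales: 4, 3, 1, 5, 2
d = rank(temp) − rank(sales): -3, 2, 3, -2, 0; Σd² = 26
ρ = 1 − 6Σd² / [n(n²−1)] = 1 − 6×26 / (5×24) = 1 − 156/120 ≈ -0.300

-0.300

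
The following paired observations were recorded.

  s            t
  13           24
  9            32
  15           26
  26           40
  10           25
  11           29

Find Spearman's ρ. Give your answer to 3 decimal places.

0.143

Rank s: 4, 1, 5, 6, 2, 3
Rank t: 1, 5, 3, 6, 2, 4
d = rank(s) − rank(t): 3, -4, 2, 0, 0, -1; Σd² = 30
ρ = 1 − 6Σd² / [n(n²−1)] = 1 − 6×30 / (6×35) = 1 − 180/210 ≈ 0.143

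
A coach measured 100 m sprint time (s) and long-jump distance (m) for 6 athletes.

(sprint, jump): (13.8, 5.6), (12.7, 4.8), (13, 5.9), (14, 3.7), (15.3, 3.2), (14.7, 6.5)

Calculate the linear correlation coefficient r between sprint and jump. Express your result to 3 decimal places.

-0.325

n = 6, Σx = 83.5, Σy = 29.7, Σx² = 1166.91, Σy² = 155.39, Σxy = 411.25
nΣxy − ΣxΣy = 2467.5 − 2479.95 = -12.45
nΣx² − (Σx)² = 7001.46 − 6972.25 = 29.21; nΣy² − (Σy)² = 932.34 − 882.09 = 50.25
r = -12.45 / √(29.21 × 50.25) = -12.45 / 38.3119 ≈ -0.325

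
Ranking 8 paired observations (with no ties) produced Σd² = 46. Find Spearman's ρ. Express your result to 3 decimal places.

0.452

ρ = 1 − 6Σd² / [n(n²−1)] = 1 − 6×46 / (8×63)
  = 1 − 276/504 = 1 − 0.5476 ≈ 0.452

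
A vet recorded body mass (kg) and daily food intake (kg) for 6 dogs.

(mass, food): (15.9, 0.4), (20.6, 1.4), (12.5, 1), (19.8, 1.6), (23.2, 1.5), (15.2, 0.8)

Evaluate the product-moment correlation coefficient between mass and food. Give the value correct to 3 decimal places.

0.713

n = 6, Σx = 107.2, Σy = 6.7, Σx² = 1994.74, Σy² = 8.57, Σxy = 126.34
nΣxy − ΣxΣy = 758.04 − 718.24 = 39.8
nΣx² − (Σx)² = 11968.44 − 11491.84 = 476.6; nΣy² − (Σy)² = 51.42 − 44.89 = 6.53
r = 39.8 / √(476.6 × 6.53) = 39.8 / 55.7871 ≈ 0.713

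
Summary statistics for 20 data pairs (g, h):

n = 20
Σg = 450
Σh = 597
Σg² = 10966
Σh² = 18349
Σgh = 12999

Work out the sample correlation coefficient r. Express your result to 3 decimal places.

r = (nΣgh − ΣgΣh) / √[(nΣg² − (Σg)²)(nΣh² − (Σh)²)]
Numerator: 20×12999 − 450×597 = -8670
Denominator: √[(219320 − 202500)(366980 − 356409)] = √[16820 × 10571] = 13334.3249
r = -8670 / 13334.3249 ≈ -0.650

-0.650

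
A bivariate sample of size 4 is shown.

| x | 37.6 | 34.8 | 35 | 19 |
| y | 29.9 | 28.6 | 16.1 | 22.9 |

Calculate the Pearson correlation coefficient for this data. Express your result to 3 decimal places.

0.231

n = 4, Σx = 126.4, Σy = 97.5, Σx² = 4210.8, Σy² = 2495.59, Σxy = 3118.12
nΣxy − ΣxΣy = 12472.48 − 12324 = 148.48
nΣx² − (Σx)² = 16843.2 − 15976.96 = 866.24; nΣy² − (Σy)² = 9982.36 − 9506.25 = 476.11
r = 148.48 / √(866.24 × 476.11) = 148.48 / 642.2036 ≈ 0.231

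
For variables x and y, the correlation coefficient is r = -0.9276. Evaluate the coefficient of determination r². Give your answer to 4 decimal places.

0.8604

r² = (-0.9276)² = 0.8604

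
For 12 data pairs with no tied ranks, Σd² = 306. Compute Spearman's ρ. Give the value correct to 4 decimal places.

-0.0699

ρ = 1 − 6Σd² / [n(n²−1)] = 1 − 6×306 / (12×143)
  = 1 − 1836/1716 = 1 − 1.06993 ≈ -0.0699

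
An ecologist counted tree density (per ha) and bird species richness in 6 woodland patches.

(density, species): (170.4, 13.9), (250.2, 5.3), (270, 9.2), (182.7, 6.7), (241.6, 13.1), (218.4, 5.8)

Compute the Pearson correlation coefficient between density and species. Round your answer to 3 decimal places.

-0.225

n = 6, Σx = 1333.3, Σy = 54, Σx² = 303984.61, Σy² = 556.08, Σxy = 11834.39
nΣxy − ΣxΣy = 71006.34 − 71998.2 = -991.86
nΣx² − (Σx)² = 1823907.66 − 1777688.89 = 46218.77; nΣy² − (Σy)² = 3336.48 − 2916 = 420.48
r = -991.86 / √(46218.77 × 420.48) = -991.86 / 4408.4088 ≈ -0.225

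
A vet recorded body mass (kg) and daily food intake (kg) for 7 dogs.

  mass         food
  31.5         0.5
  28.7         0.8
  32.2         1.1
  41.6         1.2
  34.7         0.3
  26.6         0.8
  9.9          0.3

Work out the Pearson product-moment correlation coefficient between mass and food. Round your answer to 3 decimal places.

n = 7, Σx = 205.2, Σy = 5, Σx² = 6593, Σy² = 4.36, Σxy = 158.71
nΣxy − ΣxΣy = 1110.97 − 1026 = 84.97
nΣx² − (Σx)² = 46151 − 42107.04 = 4043.96; nΣy² − (Σy)² = 30.52 − 25 = 5.52
r = 84.97 / √(4043.96 × 5.52) = 84.97 / 149.4077 ≈ 0.569

0.569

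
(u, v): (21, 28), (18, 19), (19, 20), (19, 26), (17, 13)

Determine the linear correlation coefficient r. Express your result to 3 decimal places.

n = 5, Σu = 94, Σv = 106, Σu² = 1776, Σv² = 2390, Σuv = 2025
nΣuv − ΣuΣv = 10125 − 9964 = 161
nΣu² − (Σu)² = 8880 − 8836 = 44; nΣv² − (Σv)² = 11950 − 11236 = 714
r = 161 / √(44 × 714) = 161 / 177.2456 ≈ 0.908

0.908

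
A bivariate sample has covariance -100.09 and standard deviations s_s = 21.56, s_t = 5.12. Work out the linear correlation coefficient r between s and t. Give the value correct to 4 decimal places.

r = Cov(s,t) / (s_s · s_t) = -100.09 / (21.56 × 5.12)
  = -100.09 / 110.3872 ≈ -0.9067

-0.9067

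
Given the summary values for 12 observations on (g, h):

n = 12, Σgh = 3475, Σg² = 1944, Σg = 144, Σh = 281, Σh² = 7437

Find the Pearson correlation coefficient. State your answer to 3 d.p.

0.239

r = (nΣgh − ΣgΣh) / √[(nΣg² − (Σg)²)(nΣh² − (Σh)²)]
Numerator: 12×3475 − 144×281 = 1236
Denominator: √[(23328 − 20736)(89244 − 78961)] = √[2592 × 10283] = 5162.7063
r = 1236 / 5162.7063 ≈ 0.239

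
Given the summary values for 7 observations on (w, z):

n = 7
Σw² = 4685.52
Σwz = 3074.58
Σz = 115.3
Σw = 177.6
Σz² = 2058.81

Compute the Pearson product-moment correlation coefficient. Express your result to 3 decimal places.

0.882

r = (nΣwz − ΣwΣz) / √[(nΣw² − (Σw)²)(nΣz² − (Σz)²)]
Numerator: 7×3074.58 − 177.6×115.3 = 1044.78
Denominator: √[(32798.64 − 31541.76)(14411.67 − 13294.09)] = √[1256.88 × 1117.58] = 1185.1852
r = 1044.78 / 1185.1852 ≈ 0.882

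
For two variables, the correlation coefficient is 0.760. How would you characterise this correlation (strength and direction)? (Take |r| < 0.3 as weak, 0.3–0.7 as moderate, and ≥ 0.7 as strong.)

strong positive

r = 0.760 > 0 so the relationship is positive.
|r| = 0.760, which falls in the strong range.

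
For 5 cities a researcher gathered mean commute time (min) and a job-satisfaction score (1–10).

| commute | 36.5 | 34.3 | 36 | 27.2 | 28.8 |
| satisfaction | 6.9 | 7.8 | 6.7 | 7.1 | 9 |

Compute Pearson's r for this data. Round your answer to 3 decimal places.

n = 5, Σx = 162.8, Σy = 37.5, Σx² = 5374.02, Σy² = 284.75, Σxy = 1212.91
nΣxy − ΣxΣy = 6064.55 − 6105 = -40.45
nΣx² − (Σx)² = 26870.1 − 26503.84 = 366.26; nΣy² − (Σy)² = 1423.75 − 1406.25 = 17.5
r = -40.45 / √(366.26 × 17.5) = -40.45 / 80.0597 ≈ -0.505

-0.505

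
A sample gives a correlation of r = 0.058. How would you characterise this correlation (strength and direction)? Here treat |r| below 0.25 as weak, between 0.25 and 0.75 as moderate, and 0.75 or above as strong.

r = 0.058 > 0 so the relationship is positive.
|r| = 0.058, which falls in the weak range.

weak positive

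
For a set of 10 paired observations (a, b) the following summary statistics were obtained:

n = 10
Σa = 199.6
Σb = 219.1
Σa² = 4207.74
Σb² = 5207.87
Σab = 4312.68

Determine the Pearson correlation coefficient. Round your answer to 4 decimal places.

r = (nΣab − ΣaΣb) / √[(nΣa² − (Σa)²)(nΣb² − (Σb)²)]
Numerator: 10×4312.68 − 199.6×219.1 = -605.56
Denominator: √[(42077.4 − 39840.16)(52078.7 − 48004.81)] = √[2237.24 × 4073.89] = 3018.9849
r = -605.56 / 3018.9849 ≈ -0.2006

-0.2006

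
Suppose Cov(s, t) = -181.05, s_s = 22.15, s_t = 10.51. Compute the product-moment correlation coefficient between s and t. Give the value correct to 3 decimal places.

-0.778

r = Cov(s,t) / (s_s · s_t) = -181.05 / (22.15 × 10.51)
  = -181.05 / 232.7965 ≈ -0.778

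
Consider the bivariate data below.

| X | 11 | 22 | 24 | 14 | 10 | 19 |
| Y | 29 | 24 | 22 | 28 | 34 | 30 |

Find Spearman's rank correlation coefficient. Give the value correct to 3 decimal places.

Rank X: 2, 5, 6, 3, 1, 4
Rank Y: 4, 2, 1, 3, 6, 5
d = rank(X) − rank(Y): -2, 3, 5, 0, -5, -1; Σd² = 64
ρ = 1 − 6Σd² / [n(n²−1)] = 1 − 6×64 / (6×35) = 1 − 384/210 ≈ -0.829

-0.829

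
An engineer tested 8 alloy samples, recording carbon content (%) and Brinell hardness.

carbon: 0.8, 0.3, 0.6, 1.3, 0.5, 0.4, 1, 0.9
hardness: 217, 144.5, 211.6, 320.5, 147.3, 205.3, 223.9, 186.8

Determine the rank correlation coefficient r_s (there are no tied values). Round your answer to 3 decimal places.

0.810

Rank carbon: 5, 1, 4, 8, 3, 2, 7, 6
Rank hardness: 6, 1, 5, 8, 2, 4, 7, 3
d = rank(carbon) − rank(hardness): -1, 0, -1, 0, 1, -2, 0, 3; Σd² = 16
ρ = 1 − 6Σd² / [n(n²−1)] = 1 − 6×16 / (8×63) = 1 − 96/504 ≈ 0.810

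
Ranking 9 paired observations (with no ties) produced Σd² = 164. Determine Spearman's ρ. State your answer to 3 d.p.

ρ = 1 − 6Σd² / [n(n²−1)] = 1 − 6×164 / (9×80)
  = 1 − 984/720 = 1 − 1.3667 ≈ -0.367

-0.367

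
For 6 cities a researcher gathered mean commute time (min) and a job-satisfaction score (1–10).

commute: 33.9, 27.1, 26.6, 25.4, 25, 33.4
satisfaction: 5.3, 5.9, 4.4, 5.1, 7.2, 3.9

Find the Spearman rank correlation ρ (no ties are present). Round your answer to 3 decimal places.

Rank commute: 6, 4, 3, 2, 1, 5
Rank satisfaction: 4, 5, 2, 3, 6, 1
d = rank(commute) − rank(satisfaction): 2, -1, 1, -1, -5, 4; Σd² = 48
ρ = 1 − 6Σd² / [n(n²−1)] = 1 − 6×48 / (6×35) = 1 − 288/210 ≈ -0.371

-0.371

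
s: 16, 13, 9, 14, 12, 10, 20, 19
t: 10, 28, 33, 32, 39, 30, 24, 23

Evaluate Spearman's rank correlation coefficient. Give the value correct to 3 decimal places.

-0.738

Rank s: 6, 4, 1, 5, 3, 2, 8, 7
Rank t: 1, 4, 7, 6, 8, 5, 3, 2
d = rank(s) − rank(t): 5, 0, -6, -1, -5, -3, 5, 5; Σd² = 146
ρ = 1 − 6Σd² / [n(n²−1)] = 1 − 6×146 / (8×63) = 1 − 876/504 ≈ -0.738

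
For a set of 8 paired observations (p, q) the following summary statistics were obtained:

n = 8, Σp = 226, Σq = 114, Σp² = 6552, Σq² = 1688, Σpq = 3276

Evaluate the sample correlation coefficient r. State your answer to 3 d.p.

0.538

r = (nΣpq − ΣpΣq) / √[(nΣp² − (Σp)²)(nΣq² − (Σq)²)]
Numerator: 8×3276 − 226×114 = 444
Denominator: √[(52416 − 51076)(13504 − 12996)] = √[1340 × 508] = 825.0576
r = 444 / 825.0576 ≈ 0.538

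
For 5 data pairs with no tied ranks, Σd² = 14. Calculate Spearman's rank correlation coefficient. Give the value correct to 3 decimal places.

ρ = 1 − 6Σd² / [n(n²−1)] = 1 − 6×14 / (5×24)
  = 1 − 84/120 = 1 − 0.7000 ≈ 0.300

0.300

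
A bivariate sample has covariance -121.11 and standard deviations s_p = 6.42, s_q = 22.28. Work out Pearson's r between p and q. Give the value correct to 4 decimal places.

r = Cov(p,q) / (s_p · s_q) = -121.11 / (6.42 × 22.28)
  = -121.11 / 143.0376 ≈ -0.8467

-0.8467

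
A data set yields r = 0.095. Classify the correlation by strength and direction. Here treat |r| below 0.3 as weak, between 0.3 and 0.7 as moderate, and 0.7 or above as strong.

r = 0.095 > 0 so the relationship is positive.
|r| = 0.095, which falls in the weak range.

weak positive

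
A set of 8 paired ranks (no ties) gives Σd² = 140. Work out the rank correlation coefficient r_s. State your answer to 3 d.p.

ρ = 1 − 6Σd² / [n(n²−1)] = 1 − 6×140 / (8×63)
  = 1 − 840/504 = 1 − 1.6667 ≈ -0.667

-0.667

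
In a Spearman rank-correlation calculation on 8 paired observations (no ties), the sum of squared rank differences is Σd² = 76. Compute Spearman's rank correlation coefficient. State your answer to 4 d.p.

0.0952

ρ = 1 − 6Σd² / [n(n²−1)] = 1 − 6×76 / (8×63)
  = 1 − 456/504 = 1 − 0.90476 ≈ 0.0952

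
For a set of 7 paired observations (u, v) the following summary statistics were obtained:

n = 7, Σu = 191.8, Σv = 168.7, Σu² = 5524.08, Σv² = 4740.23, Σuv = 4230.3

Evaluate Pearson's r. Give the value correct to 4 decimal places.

r = (nΣuv − ΣuΣv) / √[(nΣu² − (Σu)²)(nΣv² − (Σv)²)]
Numerator: 7×4230.3 − 191.8×168.7 = -2744.56
Denominator: √[(38668.56 − 36787.24)(33181.61 − 28459.69)] = √[1881.32 × 4721.92] = 2980.5104
r = -2744.56 / 2980.5104 ≈ -0.9208

-0.9208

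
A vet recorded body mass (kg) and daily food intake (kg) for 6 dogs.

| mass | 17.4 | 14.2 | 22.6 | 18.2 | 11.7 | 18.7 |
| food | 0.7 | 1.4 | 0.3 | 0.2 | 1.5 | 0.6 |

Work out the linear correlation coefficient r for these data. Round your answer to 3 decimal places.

n = 6, Σx = 102.8, Σy = 4.7, Σx² = 1832.98, Σy² = 5.19, Σxy = 71.25
nΣxy − ΣxΣy = 427.5 − 483.16 = -55.66
nΣx² − (Σx)² = 10997.88 − 10567.84 = 430.04; nΣy² − (Σy)² = 31.14 − 22.09 = 9.05
r = -55.66 / √(430.04 × 9.05) = -55.66 / 62.3848 ≈ -0.892

-0.892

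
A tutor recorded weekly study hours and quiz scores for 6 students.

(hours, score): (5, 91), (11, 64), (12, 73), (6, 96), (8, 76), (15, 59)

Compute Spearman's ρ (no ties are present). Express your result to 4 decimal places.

-0.8857

Rank hours: 1, 4, 5, 2, 3, 6
Rank score: 5, 2, 3, 6, 4, 1
d = rank(hours) − rank(score): -4, 2, 2, -4, -1, 5; Σd² = 66
ρ = 1 − 6Σd² / [n(n²−1)] = 1 − 6×66 / (6×35) = 1 − 396/210 ≈ -0.8857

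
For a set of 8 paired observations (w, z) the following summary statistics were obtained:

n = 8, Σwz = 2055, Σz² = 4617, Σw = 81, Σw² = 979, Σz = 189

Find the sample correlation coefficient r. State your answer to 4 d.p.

r = (nΣwz − ΣwΣz) / √[(nΣw² − (Σw)²)(nΣz² − (Σz)²)]
Numerator: 8×2055 − 81×189 = 1131
Denominator: √[(7832 − 6561)(36936 − 35721)] = √[1271 × 1215] = 1242.6846
r = 1131 / 1242.6846 ≈ 0.9101

0.9101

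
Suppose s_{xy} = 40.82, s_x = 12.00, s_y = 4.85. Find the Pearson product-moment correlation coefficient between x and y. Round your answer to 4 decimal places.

0.7014

r = Cov(x,y) / (s_x · s_y) = 40.82 / (12.00 × 4.85)
  = 40.82 / 58.2000 ≈ 0.7014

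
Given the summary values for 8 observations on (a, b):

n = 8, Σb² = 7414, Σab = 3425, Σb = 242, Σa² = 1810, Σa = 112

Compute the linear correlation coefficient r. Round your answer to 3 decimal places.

r = (nΣab − ΣaΣb) / √[(nΣa² − (Σa)²)(nΣb² − (Σb)²)]
Numerator: 8×3425 − 112×242 = 296
Denominator: √[(14480 − 12544)(59312 − 58564)] = √[1936 × 748] = 1203.3819
r = 296 / 1203.3819 ≈ 0.246

0.246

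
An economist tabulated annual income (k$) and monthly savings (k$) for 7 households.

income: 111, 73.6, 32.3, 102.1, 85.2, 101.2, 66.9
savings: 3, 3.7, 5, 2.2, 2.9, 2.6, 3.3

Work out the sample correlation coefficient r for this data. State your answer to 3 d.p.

n = 7, Σx = 572.3, Σy = 22.7, Σx² = 51181.75, Σy² = 78.59, Σxy = 1722.41
nΣxy − ΣxΣy = 12056.87 − 12991.21 = -934.34
nΣx² − (Σx)² = 358272.25 − 327527.29 = 30744.96; nΣy² − (Σy)² = 550.13 − 515.29 = 34.84
r = -934.34 / √(30744.96 × 34.84) = -934.34 / 1034.9659 ≈ -0.903

-0.903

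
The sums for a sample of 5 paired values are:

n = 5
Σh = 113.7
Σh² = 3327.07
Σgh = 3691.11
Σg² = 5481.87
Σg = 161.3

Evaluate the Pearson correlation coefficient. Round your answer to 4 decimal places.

r = (nΣgh − ΣgΣh) / √[(nΣg² − (Σg)²)(nΣh² − (Σh)²)]
Numerator: 5×3691.11 − 161.3×113.7 = 115.74
Denominator: √[(27409.35 − 26017.69)(16635.35 − 12927.69)] = √[1391.66 × 3707.66] = 2271.5198
r = 115.74 / 2271.5198 ≈ 0.0510

0.0510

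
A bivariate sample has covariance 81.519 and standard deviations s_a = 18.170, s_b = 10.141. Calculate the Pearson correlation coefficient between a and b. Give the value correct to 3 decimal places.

r = Cov(a,b) / (s_a · s_b) = 81.519 / (18.170 × 10.141)
  = 81.519 / 184.2620 ≈ 0.442

0.442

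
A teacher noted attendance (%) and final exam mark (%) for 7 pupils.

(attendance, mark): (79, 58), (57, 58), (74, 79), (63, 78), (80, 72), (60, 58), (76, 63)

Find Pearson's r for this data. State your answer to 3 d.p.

0.223

n = 7, Σx = 489, Σy = 466, Σx² = 34711, Σy² = 31570, Σxy = 32676
nΣxy − ΣxΣy = 228732 − 227874 = 858
nΣx² − (Σx)² = 242977 − 239121 = 3856; nΣy² − (Σy)² = 220990 − 217156 = 3834
r = 858 / √(3856 × 3834) = 858 / 3844.9843 ≈ 0.223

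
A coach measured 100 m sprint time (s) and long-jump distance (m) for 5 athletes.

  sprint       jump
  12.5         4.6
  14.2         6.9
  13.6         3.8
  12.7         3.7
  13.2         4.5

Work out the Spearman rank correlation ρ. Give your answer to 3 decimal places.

0.300

Rank sprint: 1, 5, 4, 2, 3
Rank jump: 4, 5, 2, 1, 3
d = rank(sprint) − rank(jump): -3, 0, 2, 1, 0; Σd² = 14
ρ = 1 − 6Σd² / [n(n²−1)] = 1 − 6×14 / (5×24) = 1 − 84/120 ≈ 0.300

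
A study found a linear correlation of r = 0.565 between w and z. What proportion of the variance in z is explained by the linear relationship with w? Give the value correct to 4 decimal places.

0.3192

r² = (0.565)² = 0.3192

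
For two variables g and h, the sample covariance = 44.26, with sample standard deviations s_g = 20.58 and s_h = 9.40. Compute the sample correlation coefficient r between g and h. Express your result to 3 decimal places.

0.229

r = Cov(g,h) / (s_g · s_h) = 44.26 / (20.58 × 9.40)
  = 44.26 / 193.4520 ≈ 0.229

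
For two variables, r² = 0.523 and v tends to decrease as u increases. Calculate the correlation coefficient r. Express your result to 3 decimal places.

|r| = √0.523 = 0.723
The association is negative, so r = −0.723.

-0.723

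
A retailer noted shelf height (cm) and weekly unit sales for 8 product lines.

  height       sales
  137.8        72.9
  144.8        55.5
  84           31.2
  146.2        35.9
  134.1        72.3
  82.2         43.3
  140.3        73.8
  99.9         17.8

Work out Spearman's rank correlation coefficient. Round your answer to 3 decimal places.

Rank height: 5, 7, 2, 8, 4, 1, 6, 3
Rank sales: 7, 5, 2, 3, 6, 4, 8, 1
d = rank(height) − rank(sales): -2, 2, 0, 5, -2, -3, -2, 2; Σd² = 54
ρ = 1 − 6Σd² / [n(n²−1)] = 1 − 6×54 / (8×63) = 1 − 324/504 ≈ 0.357

0.357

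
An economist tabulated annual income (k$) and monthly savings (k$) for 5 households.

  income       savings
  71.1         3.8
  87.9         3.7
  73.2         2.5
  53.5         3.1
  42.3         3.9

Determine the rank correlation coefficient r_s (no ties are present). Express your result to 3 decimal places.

-0.500

Rank income: 3, 5, 4, 2, 1
Rank savings: 4, 3, 1, 2, 5
d = rank(income) − rank(savings): -1, 2, 3, 0, -4; Σd² = 30
ρ = 1 − 6Σd² / [n(n²−1)] = 1 − 6×30 / (5×24) = 1 − 180/120 ≈ -0.500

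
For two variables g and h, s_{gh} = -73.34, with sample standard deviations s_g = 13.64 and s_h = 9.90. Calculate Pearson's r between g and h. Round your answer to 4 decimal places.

r = Cov(g,h) / (s_g · s_h) = -73.34 / (13.64 × 9.90)
  = -73.34 / 135.0360 ≈ -0.5431

-0.5431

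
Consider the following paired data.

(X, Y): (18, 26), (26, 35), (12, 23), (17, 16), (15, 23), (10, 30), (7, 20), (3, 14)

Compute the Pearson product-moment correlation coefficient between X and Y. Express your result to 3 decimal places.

n = 8, ΣX = 108, ΣY = 187, ΣX² = 1816, ΣY² = 4711, ΣXY = 2753
nΣXY − ΣXΣY = 22024 − 20196 = 1828
nΣX² − (ΣX)² = 14528 − 11664 = 2864; nΣY² − (ΣY)² = 37688 − 34969 = 2719
r = 1828 / √(2864 × 2719) = 1828 / 2790.5584 ≈ 0.655

0.655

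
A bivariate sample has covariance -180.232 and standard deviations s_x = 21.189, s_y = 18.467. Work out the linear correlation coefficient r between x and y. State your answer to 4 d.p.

-0.4606

r = Cov(x,y) / (s_x · s_y) = -180.232 / (21.189 × 18.467)
  = -180.232 / 391.2973 ≈ -0.4606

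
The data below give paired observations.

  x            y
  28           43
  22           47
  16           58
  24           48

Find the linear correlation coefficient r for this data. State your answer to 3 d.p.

n = 4, Σx = 90, Σy = 196, Σx² = 2100, Σy² = 9726, Σxy = 4318
nΣxy − ΣxΣy = 17272 − 17640 = -368
nΣx² − (Σx)² = 8400 − 8100 = 300; nΣy² − (Σy)² = 38904 − 38416 = 488
r = -368 / √(300 × 488) = -368 / 382.6225 ≈ -0.962

-0.962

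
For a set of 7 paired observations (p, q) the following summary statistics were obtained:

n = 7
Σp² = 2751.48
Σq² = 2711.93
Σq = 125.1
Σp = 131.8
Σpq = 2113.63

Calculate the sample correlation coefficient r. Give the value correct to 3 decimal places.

r = (nΣpq − ΣpΣq) / √[(nΣp² − (Σp)²)(nΣq² − (Σq)²)]
Numerator: 7×2113.63 − 131.8×125.1 = -1692.77
Denominator: √[(19260.36 − 17371.24)(18983.51 − 15650.01)] = √[1889.12 × 3333.5] = 2509.4584
r = -1692.77 / 2509.4584 ≈ -0.675

-0.675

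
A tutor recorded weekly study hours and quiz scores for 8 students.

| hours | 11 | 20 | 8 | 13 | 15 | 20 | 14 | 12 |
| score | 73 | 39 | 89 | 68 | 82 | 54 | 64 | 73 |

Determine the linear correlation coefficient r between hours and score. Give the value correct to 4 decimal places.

n = 8, Σx = 113, Σy = 542, Σx² = 1719, Σy² = 38460, Σxy = 7261
nΣxy − ΣxΣy = 58088 − 61246 = -3158
nΣx² − (Σx)² = 13752 − 12769 = 983; nΣy² − (Σy)² = 307680 − 293764 = 13916
r = -3158 / √(983 × 13916) = -3158 / 3698.5711 ≈ -0.8538

-0.8538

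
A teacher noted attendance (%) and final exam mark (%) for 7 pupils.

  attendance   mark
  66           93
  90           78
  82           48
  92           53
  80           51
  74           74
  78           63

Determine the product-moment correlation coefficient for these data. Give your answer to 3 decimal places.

-0.548

n = 7, Σx = 562, Σy = 460, Σx² = 45604, Σy² = 31892, Σxy = 36440
nΣxy − ΣxΣy = 255080 − 258520 = -3440
nΣx² − (Σx)² = 319228 − 315844 = 3384; nΣy² − (Σy)² = 223244 − 211600 = 11644
r = -3440 / √(3384 × 11644) = -3440 / 6277.2045 ≈ -0.548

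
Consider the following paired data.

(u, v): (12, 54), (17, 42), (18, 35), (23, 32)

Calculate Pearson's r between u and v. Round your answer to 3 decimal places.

-0.941

n = 4, Σu = 70, Σv = 163, Σu² = 1286, Σv² = 6929, Σuv = 2728
nΣuv − ΣuΣv = 10912 − 11410 = -498
nΣu² − (Σu)² = 5144 − 4900 = 244; nΣv² − (Σv)² = 27716 − 26569 = 1147
r = -498 / √(244 × 1147) = -498 / 529.0255 ≈ -0.941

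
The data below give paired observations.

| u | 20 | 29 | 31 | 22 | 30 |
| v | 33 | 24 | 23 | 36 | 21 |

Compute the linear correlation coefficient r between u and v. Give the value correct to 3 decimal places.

-0.939

n = 5, Σu = 132, Σv = 137, Σu² = 3586, Σv² = 3931, Σuv = 3491
nΣuv − ΣuΣv = 17455 − 18084 = -629
nΣu² − (Σu)² = 17930 − 17424 = 506; nΣv² − (Σv)² = 19655 − 18769 = 886
r = -629 / √(506 × 886) = -629 / 669.5640 ≈ -0.939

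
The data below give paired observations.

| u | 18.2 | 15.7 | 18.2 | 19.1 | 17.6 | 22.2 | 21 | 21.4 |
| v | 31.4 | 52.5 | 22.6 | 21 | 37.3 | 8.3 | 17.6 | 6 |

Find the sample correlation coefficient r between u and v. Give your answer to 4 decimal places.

n = 8, Σu = 153.4, Σv = 196.7, Σu² = 2975.34, Σv² = 6499.91, Σuv = 3546.89
nΣuv − ΣuΣv = 28375.12 − 30173.78 = -1798.66
nΣu² − (Σu)² = 23802.72 − 23531.56 = 271.16; nΣv² − (Σv)² = 51999.28 − 38690.89 = 13308.39
r = -1798.66 / √(271.16 × 13308.39) = -1798.66 / 1899.6587 ≈ -0.9468

-0.9468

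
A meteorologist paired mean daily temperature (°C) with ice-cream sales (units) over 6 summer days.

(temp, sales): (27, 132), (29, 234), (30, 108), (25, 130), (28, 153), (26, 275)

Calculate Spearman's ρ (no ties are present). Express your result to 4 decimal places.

-0.2000

Rank temp: 3, 5, 6, 1, 4, 2
Rank sales: 3, 5, 1, 2, 4, 6
d = rank(temp) − rank(sales): 0, 0, 5, -1, 0, -4; Σd² = 42
ρ = 1 − 6Σd² / [n(n²−1)] = 1 − 6×42 / (6×35) = 1 − 252/210 ≈ -0.2000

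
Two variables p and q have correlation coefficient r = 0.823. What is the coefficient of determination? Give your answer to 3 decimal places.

r² = (0.823)² = 0.677

0.677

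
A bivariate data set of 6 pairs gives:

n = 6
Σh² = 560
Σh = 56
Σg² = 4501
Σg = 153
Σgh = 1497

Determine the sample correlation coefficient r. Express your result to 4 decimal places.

r = (nΣgh − ΣgΣh) / √[(nΣg² − (Σg)²)(nΣh² − (Σh)²)]
Numerator: 6×1497 − 153×56 = 414
Denominator: √[(27006 − 23409)(3360 − 3136)] = √[3597 × 224] = 897.6235
r = 414 / 897.6235 ≈ 0.4612

0.4612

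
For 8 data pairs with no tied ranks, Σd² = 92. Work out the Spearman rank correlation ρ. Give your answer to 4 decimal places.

-0.0952

ρ = 1 − 6Σd² / [n(n²−1)] = 1 − 6×92 / (8×63)
  = 1 − 552/504 = 1 − 1.09524 ≈ -0.0952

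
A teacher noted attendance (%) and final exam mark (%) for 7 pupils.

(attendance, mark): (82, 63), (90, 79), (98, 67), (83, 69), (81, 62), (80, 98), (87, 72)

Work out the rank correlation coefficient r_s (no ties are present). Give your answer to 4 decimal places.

0.0357

Rank attendance: 3, 6, 7, 4, 2, 1, 5
Rank mark: 2, 6, 3, 4, 1, 7, 5
d = rank(attendance) − rank(mark): 1, 0, 4, 0, 1, -6, 0; Σd² = 54
ρ = 1 − 6Σd² / [n(n²−1)] = 1 − 6×54 / (7×48) = 1 − 324/336 ≈ 0.0357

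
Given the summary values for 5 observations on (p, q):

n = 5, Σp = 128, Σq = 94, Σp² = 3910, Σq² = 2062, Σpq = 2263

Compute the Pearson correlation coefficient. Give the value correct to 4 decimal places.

-0.3319

r = (nΣpq − ΣpΣq) / √[(nΣp² − (Σp)²)(nΣq² − (Σq)²)]
Numerator: 5×2263 − 128×94 = -717
Denominator: √[(19550 − 16384)(10310 − 8836)] = √[3166 × 1474] = 2160.2509
r = -717 / 2160.2509 ≈ -0.3319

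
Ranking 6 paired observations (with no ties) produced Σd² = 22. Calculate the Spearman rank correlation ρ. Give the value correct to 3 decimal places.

0.371

ρ = 1 − 6Σd² / [n(n²−1)] = 1 − 6×22 / (6×35)
  = 1 − 132/210 = 1 − 0.6286 ≈ 0.371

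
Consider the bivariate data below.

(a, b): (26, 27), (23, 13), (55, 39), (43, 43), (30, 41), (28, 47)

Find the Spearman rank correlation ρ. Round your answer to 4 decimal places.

Rank a: 2, 1, 6, 5, 4, 3
Rank b: 2, 1, 3, 5, 4, 6
d = rank(a) − rank(b): 0, 0, 3, 0, 0, -3; Σd² = 18
ρ = 1 − 6Σd² / [n(n²−1)] = 1 − 6×18 / (6×35) = 1 − 108/210 ≈ 0.4857

0.4857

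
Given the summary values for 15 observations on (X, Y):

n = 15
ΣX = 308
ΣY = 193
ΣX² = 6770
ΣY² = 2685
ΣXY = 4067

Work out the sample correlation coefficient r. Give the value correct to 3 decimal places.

r = (nΣXY − ΣXΣY) / √[(nΣX² − (ΣX)²)(nΣY² − (ΣY)²)]
Numerator: 15×4067 − 308×193 = 1561
Denominator: √[(101550 − 94864)(40275 − 37249)] = √[6686 × 3026] = 4497.9813
r = 1561 / 4497.9813 ≈ 0.347

0.347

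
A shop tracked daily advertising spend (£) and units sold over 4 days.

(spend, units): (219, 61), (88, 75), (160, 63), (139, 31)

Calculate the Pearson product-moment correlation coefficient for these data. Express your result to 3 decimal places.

-0.163

n = 4, Σx = 606, Σy = 230, Σx² = 100626, Σy² = 14276, Σxy = 34348
nΣxy − ΣxΣy = 137392 − 139380 = -1988
nΣx² − (Σx)² = 402504 − 367236 = 35268; nΣy² − (Σy)² = 57104 − 52900 = 4204
r = -1988 / √(35268 × 4204) = -1988 / 12176.4803 ≈ -0.163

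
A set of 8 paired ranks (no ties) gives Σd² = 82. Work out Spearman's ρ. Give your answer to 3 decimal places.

0.024

ρ = 1 − 6Σd² / [n(n²−1)] = 1 − 6×82 / (8×63)
  = 1 − 492/504 = 1 − 0.9762 ≈ 0.024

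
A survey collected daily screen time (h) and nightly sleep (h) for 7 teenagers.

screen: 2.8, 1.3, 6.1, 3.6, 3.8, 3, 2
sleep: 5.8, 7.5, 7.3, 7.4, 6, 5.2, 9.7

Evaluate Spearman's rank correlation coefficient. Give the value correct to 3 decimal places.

-0.393

Rank screen: 3, 1, 7, 5, 6, 4, 2
Rank sleep: 2, 6, 4, 5, 3, 1, 7
d = rank(screen) − rank(sleep): 1, -5, 3, 0, 3, 3, -5; Σd² = 78
ρ = 1 − 6Σd² / [n(n²−1)] = 1 − 6×78 / (7×48) = 1 − 468/336 ≈ -0.393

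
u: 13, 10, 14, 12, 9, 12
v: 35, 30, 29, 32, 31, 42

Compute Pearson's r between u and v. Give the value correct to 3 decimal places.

0.142

n = 6, Σu = 70, Σv = 199, Σu² = 834, Σv² = 6715, Σuv = 2328
nΣuv − ΣuΣv = 13968 − 13930 = 38
nΣu² − (Σu)² = 5004 − 4900 = 104; nΣv² − (Σv)² = 40290 − 39601 = 689
r = 38 / √(104 × 689) = 38 / 267.6864 ≈ 0.142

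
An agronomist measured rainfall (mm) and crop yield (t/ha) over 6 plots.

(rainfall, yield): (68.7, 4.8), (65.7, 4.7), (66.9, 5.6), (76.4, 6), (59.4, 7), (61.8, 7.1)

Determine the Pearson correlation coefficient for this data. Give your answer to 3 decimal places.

n = 6, Σx = 398.9, Σy = 35.2, Σx² = 26696.35, Σy² = 211.9, Σxy = 2326.17
nΣxy − ΣxΣy = 13957.02 − 14041.28 = -84.26
nΣx² − (Σx)² = 160178.1 − 159121.21 = 1056.89; nΣy² − (Σy)² = 1271.4 − 1239.04 = 32.36
r = -84.26 / √(1056.89 × 32.36) = -84.26 / 184.9350 ≈ -0.456

-0.456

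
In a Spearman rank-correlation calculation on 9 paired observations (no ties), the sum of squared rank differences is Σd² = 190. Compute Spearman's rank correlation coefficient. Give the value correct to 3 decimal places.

-0.583

ρ = 1 − 6Σd² / [n(n²−1)] = 1 − 6×190 / (9×80)
  = 1 − 1140/720 = 1 − 1.5833 ≈ -0.583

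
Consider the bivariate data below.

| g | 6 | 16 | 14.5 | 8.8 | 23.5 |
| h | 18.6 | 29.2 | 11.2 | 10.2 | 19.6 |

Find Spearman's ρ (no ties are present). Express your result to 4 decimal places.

Rank g: 1, 4, 3, 2, 5
Rank h: 3, 5, 2, 1, 4
d = rank(g) − rank(h): -2, -1, 1, 1, 1; Σd² = 8
ρ = 1 − 6Σd² / [n(n²−1)] = 1 − 6×8 / (5×24) = 1 − 48/120 ≈ 0.6000

0.6000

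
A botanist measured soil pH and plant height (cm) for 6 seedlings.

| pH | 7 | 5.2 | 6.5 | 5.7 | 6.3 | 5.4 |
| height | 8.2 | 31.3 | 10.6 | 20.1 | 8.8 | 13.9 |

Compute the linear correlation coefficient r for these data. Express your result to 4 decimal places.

n = 6, Σx = 36.1, Σy = 92.9, Σx² = 219.63, Σy² = 1833.95, Σxy = 534.13
nΣxy − ΣxΣy = 3204.78 − 3353.69 = -148.91
nΣx² − (Σx)² = 1317.78 − 1303.21 = 14.57; nΣy² − (Σy)² = 11003.7 − 8630.41 = 2373.29
r = -148.91 / √(14.57 × 2373.29) = -148.91 / 185.9539 ≈ -0.8008

-0.8008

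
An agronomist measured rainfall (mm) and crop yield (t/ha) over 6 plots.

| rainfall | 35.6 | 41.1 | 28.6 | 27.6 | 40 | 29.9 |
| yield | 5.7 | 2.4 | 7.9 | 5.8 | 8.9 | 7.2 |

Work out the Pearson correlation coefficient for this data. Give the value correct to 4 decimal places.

-0.3282

n = 6, Σx = 202.8, Σy = 37.9, Σx² = 7030.3, Σy² = 265.35, Σxy = 1258.86
nΣxy − ΣxΣy = 7553.16 − 7686.12 = -132.96
nΣx² − (Σx)² = 42181.8 − 41127.84 = 1053.96; nΣy² − (Σy)² = 1592.1 − 1436.41 = 155.69
r = -132.96 / √(1053.96 × 155.69) = -132.96 / 405.0815 ≈ -0.3282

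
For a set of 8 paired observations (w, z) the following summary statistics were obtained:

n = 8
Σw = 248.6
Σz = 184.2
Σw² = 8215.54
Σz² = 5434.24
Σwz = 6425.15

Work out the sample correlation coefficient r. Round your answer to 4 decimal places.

r = (nΣwz − ΣwΣz) / √[(nΣw² − (Σw)²)(nΣz² − (Σz)²)]
Numerator: 8×6425.15 − 248.6×184.2 = 5609.08
Denominator: √[(65724.32 − 61801.96)(43473.92 − 33929.64)] = √[3922.36 × 9544.28] = 6118.5049
r = 5609.08 / 6118.5049 ≈ 0.9167

0.9167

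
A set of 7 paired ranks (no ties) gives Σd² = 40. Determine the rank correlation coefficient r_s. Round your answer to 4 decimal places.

0.2857

ρ = 1 − 6Σd² / [n(n²−1)] = 1 − 6×40 / (7×48)
  = 1 − 240/336 = 1 − 0.71429 ≈ 0.2857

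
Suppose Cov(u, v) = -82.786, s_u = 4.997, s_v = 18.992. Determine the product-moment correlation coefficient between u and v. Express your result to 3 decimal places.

r = Cov(u,v) / (s_u · s_v) = -82.786 / (4.997 × 18.992)
  = -82.786 / 94.9030 ≈ -0.872

-0.872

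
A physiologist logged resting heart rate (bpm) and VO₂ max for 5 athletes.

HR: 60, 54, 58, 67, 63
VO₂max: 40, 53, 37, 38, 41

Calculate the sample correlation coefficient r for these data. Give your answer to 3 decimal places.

-0.680

n = 5, Σx = 302, Σy = 209, Σx² = 18338, Σy² = 8903, Σxy = 12537
nΣxy − ΣxΣy = 62685 − 63118 = -433
nΣx² − (Σx)² = 91690 − 91204 = 486; nΣy² − (Σy)² = 44515 − 43681 = 834
r = -433 / √(486 × 834) = -433 / 636.6506 ≈ -0.680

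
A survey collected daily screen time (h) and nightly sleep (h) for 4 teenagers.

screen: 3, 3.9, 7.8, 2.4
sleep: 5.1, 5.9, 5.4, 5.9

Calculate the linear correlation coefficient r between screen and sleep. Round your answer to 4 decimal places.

n = 4, Σx = 17.1, Σy = 22.3, Σx² = 90.81, Σy² = 124.79, Σxy = 94.59
nΣxy − ΣxΣy = 378.36 − 381.33 = -2.97
nΣx² − (Σx)² = 363.24 − 292.41 = 70.83; nΣy² − (Σy)² = 499.16 − 497.29 = 1.87
r = -2.97 / √(70.83 × 1.87) = -2.97 / 11.5088 ≈ -0.2581

-0.2581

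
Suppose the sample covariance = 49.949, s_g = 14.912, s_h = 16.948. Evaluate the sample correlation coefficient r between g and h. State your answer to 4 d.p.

0.1976

r = Cov(g,h) / (s_g · s_h) = 49.949 / (14.912 × 16.948)
  = 49.949 / 252.7286 ≈ 0.1976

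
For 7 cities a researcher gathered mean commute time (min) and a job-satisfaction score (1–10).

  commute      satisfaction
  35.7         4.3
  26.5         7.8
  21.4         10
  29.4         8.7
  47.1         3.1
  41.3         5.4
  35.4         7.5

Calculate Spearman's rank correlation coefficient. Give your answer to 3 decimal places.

Rank commute: 5, 2, 1, 3, 7, 6, 4
Rank satisfaction: 2, 5, 7, 6, 1, 3, 4
d = rank(commute) − rank(satisfaction): 3, -3, -6, -3, 6, 3, 0; Σd² = 108
ρ = 1 − 6Σd² / [n(n²−1)] = 1 − 6×108 / (7×48) = 1 − 648/336 ≈ -0.929

-0.929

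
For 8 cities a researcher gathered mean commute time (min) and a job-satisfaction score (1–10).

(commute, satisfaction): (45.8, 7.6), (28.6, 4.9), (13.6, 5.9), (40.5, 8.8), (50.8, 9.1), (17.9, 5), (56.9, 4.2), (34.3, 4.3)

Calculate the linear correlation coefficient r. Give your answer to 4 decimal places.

0.3149

n = 8, Σx = 288.4, Σy = 49.8, Σx² = 12055.96, Σy² = 337.96, Σxy = 1863.11
nΣxy − ΣxΣy = 14904.88 − 14362.32 = 542.56
nΣx² − (Σx)² = 96447.68 − 83174.56 = 13273.12; nΣy² − (Σy)² = 2703.68 − 2480.04 = 223.64
r = 542.56 / √(13273.12 × 223.64) = 542.56 / 1722.9047 ≈ 0.3149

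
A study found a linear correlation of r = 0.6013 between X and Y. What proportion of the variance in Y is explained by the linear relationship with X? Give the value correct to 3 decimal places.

0.362

r² = (0.6013)² = 0.362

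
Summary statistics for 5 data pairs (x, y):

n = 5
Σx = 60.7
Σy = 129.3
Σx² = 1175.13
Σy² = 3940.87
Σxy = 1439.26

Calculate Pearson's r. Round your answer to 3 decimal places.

-0.255

r = (nΣxy − ΣxΣy) / √[(nΣx² − (Σx)²)(nΣy² − (Σy)²)]
Numerator: 5×1439.26 − 60.7×129.3 = -652.21
Denominator: √[(5875.65 − 3684.49)(19704.35 − 16718.49)] = √[2191.16 × 2985.86] = 2557.8305
r = -652.21 / 2557.8305 ≈ -0.255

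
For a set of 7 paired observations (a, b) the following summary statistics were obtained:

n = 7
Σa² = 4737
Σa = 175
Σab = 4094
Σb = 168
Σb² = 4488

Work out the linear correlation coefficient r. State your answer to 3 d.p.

r = (nΣab − ΣaΣb) / √[(nΣa² − (Σa)²)(nΣb² − (Σb)²)]
Numerator: 7×4094 − 175×168 = -742
Denominator: √[(33159 − 30625)(31416 − 28224)] = √[2534 × 3192] = 2844.0338
r = -742 / 2844.0338 ≈ -0.261

-0.261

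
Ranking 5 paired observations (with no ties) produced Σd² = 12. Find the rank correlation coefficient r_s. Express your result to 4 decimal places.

0.4000

ρ = 1 − 6Σd² / [n(n²−1)] = 1 − 6×12 / (5×24)
  = 1 − 72/120 = 1 − 0.60000 ≈ 0.4000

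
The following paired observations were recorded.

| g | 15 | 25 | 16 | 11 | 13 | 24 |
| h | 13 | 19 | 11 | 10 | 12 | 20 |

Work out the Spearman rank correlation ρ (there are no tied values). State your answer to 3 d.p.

Rank g: 3, 6, 4, 1, 2, 5
Rank h: 4, 5, 2, 1, 3, 6
d = rank(g) − rank(h): -1, 1, 2, 0, -1, -1; Σd² = 8
ρ = 1 − 6Σd² / [n(n²−1)] = 1 − 6×8 / (6×35) = 1 − 48/210 ≈ 0.771

0.771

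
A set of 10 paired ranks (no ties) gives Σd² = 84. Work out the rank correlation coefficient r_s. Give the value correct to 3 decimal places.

0.491

ρ = 1 − 6Σd² / [n(n²−1)] = 1 − 6×84 / (10×99)
  = 1 − 504/990 = 1 − 0.5091 ≈ 0.491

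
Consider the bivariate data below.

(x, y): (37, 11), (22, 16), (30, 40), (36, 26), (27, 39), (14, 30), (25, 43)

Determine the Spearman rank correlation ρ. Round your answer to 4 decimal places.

-0.2857

Rank x: 7, 2, 5, 6, 4, 1, 3
Rank y: 1, 2, 6, 3, 5, 4, 7
d = rank(x) − rank(y): 6, 0, -1, 3, -1, -3, -4; Σd² = 72
ρ = 1 − 6Σd² / [n(n²−1)] = 1 − 6×72 / (7×48) = 1 − 432/336 ≈ -0.2857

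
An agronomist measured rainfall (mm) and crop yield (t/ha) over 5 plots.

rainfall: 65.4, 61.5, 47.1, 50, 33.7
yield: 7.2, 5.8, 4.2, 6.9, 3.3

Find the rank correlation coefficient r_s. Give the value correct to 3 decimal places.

0.900

Rank rainfall: 5, 4, 2, 3, 1
Rank yield: 5, 3, 2, 4, 1
d = rank(rainfall) − rank(yield): 0, 1, 0, -1, 0; Σd² = 2
ρ = 1 − 6Σd² / [n(n²−1)] = 1 − 6×2 / (5×24) = 1 − 12/120 ≈ 0.900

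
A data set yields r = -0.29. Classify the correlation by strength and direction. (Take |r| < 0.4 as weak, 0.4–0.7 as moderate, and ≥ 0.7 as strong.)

weak negative

r = -0.29 < 0 so the relationship is negative.
|r| = 0.29, which falls in the weak range.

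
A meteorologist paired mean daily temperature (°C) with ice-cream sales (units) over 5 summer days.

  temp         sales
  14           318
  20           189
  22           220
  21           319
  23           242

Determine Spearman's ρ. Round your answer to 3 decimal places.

-0.100

Rank temp: 1, 2, 4, 3, 5
Rank sales: 4, 1, 2, 5, 3
d = rank(temp) − rank(sales): -3, 1, 2, -2, 2; Σd² = 22
ρ = 1 − 6Σd² / [n(n²−1)] = 1 − 6×22 / (5×24) = 1 − 132/120 ≈ -0.100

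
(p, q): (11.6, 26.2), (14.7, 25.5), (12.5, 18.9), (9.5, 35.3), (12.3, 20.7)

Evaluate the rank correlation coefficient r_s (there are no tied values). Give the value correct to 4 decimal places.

-0.7000

Rank p: 2, 5, 4, 1, 3
Rank q: 4, 3, 1, 5, 2
d = rank(p) − rank(q): -2, 2, 3, -4, 1; Σd² = 34
ρ = 1 − 6Σd² / [n(n²−1)] = 1 − 6×34 / (5×24) = 1 − 204/120 ≈ -0.7000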